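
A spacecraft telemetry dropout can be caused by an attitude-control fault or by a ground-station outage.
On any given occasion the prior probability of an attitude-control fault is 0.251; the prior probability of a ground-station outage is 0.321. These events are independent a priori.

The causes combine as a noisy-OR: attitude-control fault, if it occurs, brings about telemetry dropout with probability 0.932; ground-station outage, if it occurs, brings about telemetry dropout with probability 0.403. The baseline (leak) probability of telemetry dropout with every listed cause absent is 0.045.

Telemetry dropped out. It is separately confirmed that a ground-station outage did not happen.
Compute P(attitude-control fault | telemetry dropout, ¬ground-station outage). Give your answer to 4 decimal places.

P(attitude-control fault | telemetry dropout, ¬ground-station outage) ≈ 0.8744

Under noisy-OR, P(telemetry dropout | causes) = 1 − (1−0.045)·∏(1−qᵢ) over the active causes.
For the numerator, keep only attitude-control fault=true terms: 0.93506*0.251 = 0.234700
Denominator P(telemetry dropout | ¬ground-station outage): 0.045*0.749 + 0.93506*0.251 = 0.268405
P(attitude-control fault | telemetry dropout, ¬ground-station outage) = 0.234700/0.268405 ≈ 0.8744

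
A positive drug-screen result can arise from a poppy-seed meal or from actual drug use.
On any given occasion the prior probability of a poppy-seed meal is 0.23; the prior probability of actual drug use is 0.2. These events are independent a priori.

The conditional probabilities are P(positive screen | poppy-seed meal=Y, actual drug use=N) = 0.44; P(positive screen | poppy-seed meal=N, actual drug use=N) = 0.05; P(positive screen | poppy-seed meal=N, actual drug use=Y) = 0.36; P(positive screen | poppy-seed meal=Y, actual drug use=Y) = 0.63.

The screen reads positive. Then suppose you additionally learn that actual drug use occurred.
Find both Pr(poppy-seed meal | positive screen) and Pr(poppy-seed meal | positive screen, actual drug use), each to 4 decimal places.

P(positive screen) = 0.05×0.77×0.8 + 0.36×0.77×0.2 + 0.44×0.23×0.8 + 0.63×0.23×0.2 = 0.030800 + 0.055440 + 0.080960 + 0.028980 = 0.196180
Of this, 0.109940 comes from 0.080960 + 0.028980 (the poppy-seed meal=true cases).
Hence the posterior is 0.109940/0.196180 ≈ 0.5604.

Now condition on the additional information:
Numerator (weight on configurations with poppy-seed meal): 0.63×0.23 = 0.144900
Normalizer over all consistent configurations: 0.36×0.77 + 0.63×0.23 = 0.422100
Posterior = 0.144900 / 0.422100 ≈ 0.3433

Pr(poppy-seed meal | positive screen) ≈ 0.5604; Pr(poppy-seed meal | positive screen, actual drug use) ≈ 0.3433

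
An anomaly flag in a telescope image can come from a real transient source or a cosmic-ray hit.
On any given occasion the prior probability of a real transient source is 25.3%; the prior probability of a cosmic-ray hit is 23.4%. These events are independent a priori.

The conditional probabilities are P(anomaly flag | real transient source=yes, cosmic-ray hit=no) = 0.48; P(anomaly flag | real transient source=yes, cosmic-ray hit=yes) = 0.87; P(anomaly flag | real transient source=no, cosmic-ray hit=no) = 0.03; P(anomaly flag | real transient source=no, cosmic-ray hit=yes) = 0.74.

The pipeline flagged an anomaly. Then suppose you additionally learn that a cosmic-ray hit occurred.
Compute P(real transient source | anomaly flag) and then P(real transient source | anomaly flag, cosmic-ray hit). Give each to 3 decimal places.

P(real transient source | anomaly flag) ≈ 0.497; P(real transient source | anomaly flag, cosmic-ray hit) ≈ 0.285

Enumerate the 4 (real transient source, cosmic-ray hit) configurations and weight by the priors:
  P(anomaly flag) = 0.03·0.747·0.766 + 0.74·0.747·0.234 + 0.48·0.253·0.766 + 0.87·0.253·0.234
        = 0.017166 + 0.129351 + 0.093023 + 0.051506 = 0.291046
The terms with real transient source present sum to 0.144529, so
  P(real transient source | anomaly flag) = 0.144529 / 0.291046 ≈ 0.497

With the extra evidence:
Weight on real transient source=true, given the evidence: 0.87×0.253 = 0.220110
The normalizing constant is 0.74×0.747 + 0.87×0.253 = 0.772890
P(real transient source | anomaly flag, cosmic-ray hit) = 0.220110/0.772890 ≈ 0.285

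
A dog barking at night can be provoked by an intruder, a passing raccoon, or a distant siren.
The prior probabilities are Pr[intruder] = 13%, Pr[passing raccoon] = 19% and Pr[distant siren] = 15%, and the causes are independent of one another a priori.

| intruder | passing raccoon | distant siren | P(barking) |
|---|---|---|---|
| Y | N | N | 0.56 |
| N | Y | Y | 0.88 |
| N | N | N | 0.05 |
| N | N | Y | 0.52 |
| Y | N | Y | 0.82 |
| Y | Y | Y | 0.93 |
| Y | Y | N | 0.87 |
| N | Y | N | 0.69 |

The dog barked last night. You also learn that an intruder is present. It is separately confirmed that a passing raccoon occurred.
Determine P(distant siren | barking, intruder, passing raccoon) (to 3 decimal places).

Numerator (weight on configurations with distant siren): 0.93*0.15 = 0.139500
The normalizing constant is 0.87*0.85 + 0.93*0.15 = 0.879000
P(distant siren | barking, intruder, passing raccoon) = 0.139500/0.879000 ≈ 0.159

P(distant siren | barking, intruder, passing raccoon) ≈ 0.159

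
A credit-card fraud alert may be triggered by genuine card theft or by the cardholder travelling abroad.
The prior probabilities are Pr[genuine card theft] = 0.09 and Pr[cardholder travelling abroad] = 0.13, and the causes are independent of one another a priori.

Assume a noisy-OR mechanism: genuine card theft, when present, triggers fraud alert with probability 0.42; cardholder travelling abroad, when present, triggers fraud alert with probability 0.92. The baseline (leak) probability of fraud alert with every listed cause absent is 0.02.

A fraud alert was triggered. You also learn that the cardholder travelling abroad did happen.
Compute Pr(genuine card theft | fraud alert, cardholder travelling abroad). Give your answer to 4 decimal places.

Pr(genuine card theft | fraud alert, cardholder travelling abroad) ≈ 0.0929

Under noisy-OR, P(fraud alert | causes) = 1 − (1−0.02)·∏(1−qᵢ) over the active causes.
P(fraud alert | cardholder travelling abroad) = 0.9216*0.91 + 0.954528*0.09 = 0.838656 + 0.085908 = 0.924564
Of this, 0.085908 comes from 0.954528*0.09 (the genuine card theft=true cases).
Hence the posterior is 0.085908/0.924564 ≈ 0.0929.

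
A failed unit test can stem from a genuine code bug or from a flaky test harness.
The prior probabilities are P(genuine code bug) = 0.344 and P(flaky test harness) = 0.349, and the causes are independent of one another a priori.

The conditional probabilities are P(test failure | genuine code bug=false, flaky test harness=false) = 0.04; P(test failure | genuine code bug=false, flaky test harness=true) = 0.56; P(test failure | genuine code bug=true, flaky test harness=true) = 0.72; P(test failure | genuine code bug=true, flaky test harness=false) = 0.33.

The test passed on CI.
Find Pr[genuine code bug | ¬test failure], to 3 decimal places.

Pr[genuine code bug | ¬test failure] ≈ 0.264

Enumerate the 4 (genuine code bug, flaky test harness) configurations and weight by the priors:
  P(¬test failure) = 0.96·0.656·0.651 + 0.44·0.656·0.349 + 0.67·0.344·0.651 + 0.28·0.344·0.349
        = 0.409974 + 0.100735 + 0.150042 + 0.033616 = 0.694367
The terms with genuine code bug present sum to 0.183658, so
  P(genuine code bug | ¬test failure) = 0.183658 / 0.694367 ≈ 0.264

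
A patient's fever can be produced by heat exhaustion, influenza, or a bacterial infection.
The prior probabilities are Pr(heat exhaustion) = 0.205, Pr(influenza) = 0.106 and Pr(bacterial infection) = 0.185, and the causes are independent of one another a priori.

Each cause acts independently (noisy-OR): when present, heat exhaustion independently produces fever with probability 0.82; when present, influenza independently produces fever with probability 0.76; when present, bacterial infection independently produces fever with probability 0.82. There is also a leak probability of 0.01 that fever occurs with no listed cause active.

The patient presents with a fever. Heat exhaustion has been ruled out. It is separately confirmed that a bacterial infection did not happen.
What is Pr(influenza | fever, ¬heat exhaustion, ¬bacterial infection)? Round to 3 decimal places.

Under noisy-OR, P(fever | causes) = 1 − (1−0.01)·∏(1−qᵢ) over the active causes.
For the numerator, keep only influenza=true terms: 0.7624*0.106 = 0.080814
Normalizer over all consistent configurations: 0.01*0.894 + 0.7624*0.106 = 0.089754
Posterior = 0.080814 / 0.089754 ≈ 0.900

Pr(influenza | fever, ¬heat exhaustion, ¬bacterial infection) ≈ 0.900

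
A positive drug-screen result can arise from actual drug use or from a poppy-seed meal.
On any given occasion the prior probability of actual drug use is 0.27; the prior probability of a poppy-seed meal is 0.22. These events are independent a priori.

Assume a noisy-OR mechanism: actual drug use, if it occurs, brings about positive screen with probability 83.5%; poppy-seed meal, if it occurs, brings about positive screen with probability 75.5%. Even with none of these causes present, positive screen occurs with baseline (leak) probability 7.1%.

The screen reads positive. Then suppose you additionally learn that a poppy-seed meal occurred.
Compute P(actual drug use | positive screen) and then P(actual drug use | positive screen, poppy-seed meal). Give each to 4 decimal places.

P(actual drug use | positive screen) ≈ 0.5888; P(actual drug use | positive screen, poppy-seed meal) ≈ 0.3155

Under noisy-OR, P(positive screen | causes) = 1 − (1−0.071)·∏(1−qᵢ) over the active causes.
Sum P(positive screen|·) weighted by the priors over the 4 (actual drug use, poppy-seed meal) configurations:
  P(positive screen) = 0.071*0.73*0.78 + 0.772395*0.73*0.22 + 0.846715*0.27*0.78 + 0.962445*0.27*0.22
        = 0.040427 + 0.124047 + 0.178318 + 0.057169 = 0.399961
Keeping only the actual drug use-present terms gives 0.235487, so
  P(actual drug use | positive screen) = 0.235487 / 0.399961 ≈ 0.5888

Now condition on the additional information:
P(positive screen | poppy-seed meal) = 0.772395*0.73 + 0.962445*0.27 = 0.563848 + 0.259860 = 0.823708
Restricting to configurations with actual drug use present: 0.962445*0.27 = 0.259860.
So P(actual drug use | positive screen, poppy-seed meal) = 0.259860/0.823708 ≈ 0.3155.
This is intercausal reasoning (explaining away): once poppy-seed meal accounts for the positive screen, actual drug use becomes less likely.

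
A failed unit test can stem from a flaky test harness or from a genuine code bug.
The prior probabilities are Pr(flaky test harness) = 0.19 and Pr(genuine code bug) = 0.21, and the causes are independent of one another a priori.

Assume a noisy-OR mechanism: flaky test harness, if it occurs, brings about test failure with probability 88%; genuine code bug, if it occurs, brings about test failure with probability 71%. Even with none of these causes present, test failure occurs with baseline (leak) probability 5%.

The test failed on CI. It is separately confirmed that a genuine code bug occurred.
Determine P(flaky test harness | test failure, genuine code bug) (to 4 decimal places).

Under noisy-OR, P(test failure | causes) = 1 − (1−0.05)·∏(1−qᵢ) over the active causes.
Numerator (weight on configurations with flaky test harness): 0.96694*0.19 = 0.183719
Normalizer over all consistent configurations: 0.7245*0.81 + 0.96694*0.19 = 0.770564
Posterior = 0.183719 / 0.770564 ≈ 0.2384

P(flaky test harness | test failure, genuine code bug) ≈ 0.2384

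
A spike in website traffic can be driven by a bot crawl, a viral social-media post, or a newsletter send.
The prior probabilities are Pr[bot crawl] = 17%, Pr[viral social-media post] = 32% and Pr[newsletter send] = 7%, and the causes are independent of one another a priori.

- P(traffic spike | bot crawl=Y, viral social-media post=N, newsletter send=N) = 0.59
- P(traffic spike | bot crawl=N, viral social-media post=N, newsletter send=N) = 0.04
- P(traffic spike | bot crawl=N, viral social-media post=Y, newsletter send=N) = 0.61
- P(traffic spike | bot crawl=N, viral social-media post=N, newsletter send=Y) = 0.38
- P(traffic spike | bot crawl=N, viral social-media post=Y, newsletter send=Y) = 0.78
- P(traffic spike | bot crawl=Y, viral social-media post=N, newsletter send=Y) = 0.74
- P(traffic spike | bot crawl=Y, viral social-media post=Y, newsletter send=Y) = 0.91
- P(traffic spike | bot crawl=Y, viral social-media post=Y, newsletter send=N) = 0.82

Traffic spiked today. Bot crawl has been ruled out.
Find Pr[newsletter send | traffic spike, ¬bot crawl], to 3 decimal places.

Sum P(traffic spike|·) weighted by the priors over the 4 (viral social-media post, newsletter send) configurations:
  P(traffic spike | ¬bot crawl) = 0.04×0.68×0.93 + 0.38×0.68×0.07 + 0.61×0.32×0.93 + 0.78×0.32×0.07
        = 0.025296 + 0.018088 + 0.181536 + 0.017472 = 0.242392
Keeping only the newsletter send-present terms gives 0.035560, so
  P(newsletter send | traffic spike, ¬bot crawl) = 0.035560 / 0.242392 ≈ 0.147

Pr[newsletter send | traffic spike, ¬bot crawl] ≈ 0.147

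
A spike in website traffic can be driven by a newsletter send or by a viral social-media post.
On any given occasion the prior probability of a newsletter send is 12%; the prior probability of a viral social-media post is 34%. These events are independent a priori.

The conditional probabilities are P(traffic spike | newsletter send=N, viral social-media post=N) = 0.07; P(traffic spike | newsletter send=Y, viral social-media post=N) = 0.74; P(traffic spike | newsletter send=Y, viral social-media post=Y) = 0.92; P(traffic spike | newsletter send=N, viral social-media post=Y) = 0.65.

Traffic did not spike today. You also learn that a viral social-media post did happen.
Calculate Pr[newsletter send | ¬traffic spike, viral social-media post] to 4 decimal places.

Pr[newsletter send | ¬traffic spike, viral social-media post] ≈ 0.0302

For the numerator, keep only newsletter send=true terms: 0.08×0.12 = 0.009600
Denominator P(¬traffic spike | viral social-media post): 0.35×0.88 + 0.08×0.12 = 0.317600
Posterior = 0.009600 / 0.317600 ≈ 0.0302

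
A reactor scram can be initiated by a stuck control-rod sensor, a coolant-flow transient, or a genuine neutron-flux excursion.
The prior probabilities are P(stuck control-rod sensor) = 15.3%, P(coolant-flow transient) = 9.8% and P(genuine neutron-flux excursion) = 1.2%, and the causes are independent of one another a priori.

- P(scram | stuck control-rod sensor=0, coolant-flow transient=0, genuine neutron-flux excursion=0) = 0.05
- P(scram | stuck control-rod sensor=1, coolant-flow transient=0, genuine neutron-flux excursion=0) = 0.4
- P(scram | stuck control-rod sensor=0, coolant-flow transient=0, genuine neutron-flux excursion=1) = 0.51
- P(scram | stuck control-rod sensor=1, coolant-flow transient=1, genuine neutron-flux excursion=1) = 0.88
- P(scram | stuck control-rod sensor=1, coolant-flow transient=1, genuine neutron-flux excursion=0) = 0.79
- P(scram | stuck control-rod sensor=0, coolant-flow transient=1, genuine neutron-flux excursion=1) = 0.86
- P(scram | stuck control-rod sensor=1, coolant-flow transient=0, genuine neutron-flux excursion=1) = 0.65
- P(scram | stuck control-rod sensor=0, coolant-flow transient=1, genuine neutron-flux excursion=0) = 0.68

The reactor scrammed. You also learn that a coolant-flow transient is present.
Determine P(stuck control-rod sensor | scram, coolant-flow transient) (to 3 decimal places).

By total probability over the 4 (stuck control-rod sensor, genuine neutron-flux excursion) configurations:
  P(scram | coolant-flow transient) = 0.68*0.847*0.988 + 0.86*0.847*0.012 + 0.79*0.153*0.988 + 0.88*0.153*0.012
        = 0.569048 + 0.008741 + 0.119420 + 0.001616 = 0.698825
Configurations with stuck control-rod sensor contribute 0.121036, so
  P(stuck control-rod sensor | scram, coolant-flow transient) = 0.121036 / 0.698825 ≈ 0.173

P(stuck control-rod sensor | scram, coolant-flow transient) ≈ 0.173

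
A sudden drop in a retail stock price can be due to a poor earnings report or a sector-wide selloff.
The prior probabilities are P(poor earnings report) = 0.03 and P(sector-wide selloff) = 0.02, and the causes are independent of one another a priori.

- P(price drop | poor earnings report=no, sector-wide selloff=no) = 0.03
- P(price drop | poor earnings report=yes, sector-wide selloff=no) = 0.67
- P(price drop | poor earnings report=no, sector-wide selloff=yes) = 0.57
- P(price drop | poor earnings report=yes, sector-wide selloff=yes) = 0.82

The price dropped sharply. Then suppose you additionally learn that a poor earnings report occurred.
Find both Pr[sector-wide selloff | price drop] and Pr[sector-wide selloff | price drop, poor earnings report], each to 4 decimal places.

Pr[sector-wide selloff | price drop] ≈ 0.1933; Pr[sector-wide selloff | price drop, poor earnings report] ≈ 0.0244

P(price drop) = 0.03×0.97×0.98 + 0.57×0.97×0.02 + 0.67×0.03×0.98 + 0.82×0.03×0.02 = 0.028518 + 0.011058 + 0.019698 + 0.000492 = 0.059766
Of this, 0.011550 comes from 0.011058 + 0.000492 (the sector-wide selloff=true cases).
P(sector-wide selloff | price drop) = 0.011550 / 0.059766 ≈ 0.1933

Now condition on the additional information:
P(price drop | poor earnings report) = 0.67·0.98 + 0.82·0.02 = 0.656600 + 0.016400 = 0.673000
The sector-wide selloff-present share is 0.82·0.02 = 0.016400.
So P(sector-wide selloff | price drop, poor earnings report) = 0.016400/0.673000 ≈ 0.0244.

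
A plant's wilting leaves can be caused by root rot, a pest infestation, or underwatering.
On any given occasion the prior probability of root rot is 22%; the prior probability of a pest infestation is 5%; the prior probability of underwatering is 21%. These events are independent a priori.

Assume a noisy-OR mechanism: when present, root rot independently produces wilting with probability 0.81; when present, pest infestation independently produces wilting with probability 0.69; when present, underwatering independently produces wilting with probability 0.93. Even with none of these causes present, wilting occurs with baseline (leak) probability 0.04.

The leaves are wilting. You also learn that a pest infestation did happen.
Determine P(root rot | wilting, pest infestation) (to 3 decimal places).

P(root rot | wilting, pest infestation) ≈ 0.261

Under noisy-OR, P(wilting | causes) = 1 − (1−0.04)·∏(1−qᵢ) over the active causes.
For the numerator, keep only root rot=true terms: 0.163973 + 0.046017 = 0.209990
The normalizing constant is 0.7024·0.78·0.79 + 0.979168·0.78·0.21 + 0.943456·0.22·0.79 + 0.996042·0.22·0.21 = 0.803197
P(root rot | wilting, pest infestation) = 0.209990/0.803197 ≈ 0.261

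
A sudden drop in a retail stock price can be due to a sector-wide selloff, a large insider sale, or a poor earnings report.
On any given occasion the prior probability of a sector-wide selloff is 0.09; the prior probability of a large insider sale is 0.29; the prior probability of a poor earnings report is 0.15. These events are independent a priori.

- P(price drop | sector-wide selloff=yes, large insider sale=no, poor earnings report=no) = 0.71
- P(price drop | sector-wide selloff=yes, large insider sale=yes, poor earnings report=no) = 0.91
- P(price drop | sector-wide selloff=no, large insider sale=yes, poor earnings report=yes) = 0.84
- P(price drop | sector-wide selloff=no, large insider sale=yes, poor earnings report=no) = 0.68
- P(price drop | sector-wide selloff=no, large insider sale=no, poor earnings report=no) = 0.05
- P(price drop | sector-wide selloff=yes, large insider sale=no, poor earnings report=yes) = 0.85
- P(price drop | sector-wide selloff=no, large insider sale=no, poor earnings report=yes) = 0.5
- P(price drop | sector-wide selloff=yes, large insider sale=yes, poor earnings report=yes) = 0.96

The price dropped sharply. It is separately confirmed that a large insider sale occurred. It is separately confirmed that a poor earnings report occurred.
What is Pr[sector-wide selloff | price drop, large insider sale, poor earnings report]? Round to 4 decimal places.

Pr[sector-wide selloff | price drop, large insider sale, poor earnings report] ≈ 0.1016

By total probability over both values of sector-wide selloff:
  P(price drop | large insider sale, poor earnings report) = 0.84·0.91 + 0.96·0.09
        = 0.764400 + 0.086400 = 0.850800
Keeping only the sector-wide selloff-present terms gives 0.086400, so
  P(sector-wide selloff | price drop, large insider sale, poor earnings report) = 0.086400 / 0.850800 ≈ 0.1016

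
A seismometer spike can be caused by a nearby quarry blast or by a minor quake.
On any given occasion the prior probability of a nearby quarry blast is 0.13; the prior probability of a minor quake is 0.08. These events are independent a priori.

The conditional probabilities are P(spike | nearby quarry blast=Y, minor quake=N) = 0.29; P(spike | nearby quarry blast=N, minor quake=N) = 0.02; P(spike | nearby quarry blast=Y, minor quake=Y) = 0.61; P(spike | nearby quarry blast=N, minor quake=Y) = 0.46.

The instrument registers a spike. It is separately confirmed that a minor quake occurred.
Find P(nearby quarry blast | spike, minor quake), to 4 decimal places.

P(nearby quarry blast | spike, minor quake) ≈ 0.1654

Numerator (weight on configurations with nearby quarry blast): 0.61·0.13 = 0.079300
Denominator P(spike | minor quake): 0.46·0.87 + 0.61·0.13 = 0.479500
Posterior = 0.079300 / 0.479500 ≈ 0.1654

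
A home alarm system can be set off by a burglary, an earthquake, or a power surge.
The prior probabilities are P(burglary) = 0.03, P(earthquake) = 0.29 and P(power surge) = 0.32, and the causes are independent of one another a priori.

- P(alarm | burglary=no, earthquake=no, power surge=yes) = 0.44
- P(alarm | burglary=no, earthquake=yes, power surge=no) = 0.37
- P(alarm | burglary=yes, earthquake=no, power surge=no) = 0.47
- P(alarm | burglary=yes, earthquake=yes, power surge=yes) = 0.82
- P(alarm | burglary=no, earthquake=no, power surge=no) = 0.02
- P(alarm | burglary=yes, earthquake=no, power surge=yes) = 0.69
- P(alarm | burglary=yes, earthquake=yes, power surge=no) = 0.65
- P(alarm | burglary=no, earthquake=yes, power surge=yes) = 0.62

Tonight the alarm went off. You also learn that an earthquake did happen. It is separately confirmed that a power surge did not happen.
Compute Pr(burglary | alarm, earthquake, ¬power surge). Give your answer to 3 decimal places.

Numerator (weight on configurations with burglary): 0.65*0.03 = 0.019500
Denominator P(alarm | earthquake, ¬power surge): 0.37*0.97 + 0.65*0.03 = 0.378400
Posterior = 0.019500 / 0.378400 ≈ 0.052

Pr(burglary | alarm, earthquake, ¬power surge) ≈ 0.052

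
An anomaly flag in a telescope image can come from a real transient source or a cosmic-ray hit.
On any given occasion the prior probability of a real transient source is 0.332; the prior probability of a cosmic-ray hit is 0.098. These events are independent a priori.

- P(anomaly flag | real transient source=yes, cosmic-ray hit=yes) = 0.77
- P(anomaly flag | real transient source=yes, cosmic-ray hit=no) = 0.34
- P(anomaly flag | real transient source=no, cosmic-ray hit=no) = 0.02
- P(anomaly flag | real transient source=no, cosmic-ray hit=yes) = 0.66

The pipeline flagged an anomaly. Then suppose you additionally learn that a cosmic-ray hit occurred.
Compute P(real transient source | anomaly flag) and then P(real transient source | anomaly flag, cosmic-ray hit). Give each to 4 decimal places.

Sum P(anomaly flag|·) weighted by the priors over the 4 (real transient source, cosmic-ray hit) configurations:
  P(anomaly flag) = 0.02·0.668·0.902 + 0.66·0.668·0.098 + 0.34·0.332·0.902 + 0.77·0.332·0.098
        = 0.012051 + 0.043206 + 0.101818 + 0.025053 = 0.182128
Configurations with real transient source contribute 0.126871, so
  P(real transient source | anomaly flag) = 0.126871 / 0.182128 ≈ 0.6966

Now also conditioning on cosmic-ray hit=true:
Numerator (weight on configurations with real transient source): 0.77×0.332 = 0.255640
The normalizing constant is 0.66×0.668 + 0.77×0.332 = 0.696520
P(real transient source | anomaly flag, cosmic-ray hit) = 0.255640/0.696520 ≈ 0.3670
The drop from 0.6966 to 0.3670 is the explaining-away (discounting) effect.

P(real transient source | anomaly flag) ≈ 0.6966; P(real transient source | anomaly flag, cosmic-ray hit) ≈ 0.3670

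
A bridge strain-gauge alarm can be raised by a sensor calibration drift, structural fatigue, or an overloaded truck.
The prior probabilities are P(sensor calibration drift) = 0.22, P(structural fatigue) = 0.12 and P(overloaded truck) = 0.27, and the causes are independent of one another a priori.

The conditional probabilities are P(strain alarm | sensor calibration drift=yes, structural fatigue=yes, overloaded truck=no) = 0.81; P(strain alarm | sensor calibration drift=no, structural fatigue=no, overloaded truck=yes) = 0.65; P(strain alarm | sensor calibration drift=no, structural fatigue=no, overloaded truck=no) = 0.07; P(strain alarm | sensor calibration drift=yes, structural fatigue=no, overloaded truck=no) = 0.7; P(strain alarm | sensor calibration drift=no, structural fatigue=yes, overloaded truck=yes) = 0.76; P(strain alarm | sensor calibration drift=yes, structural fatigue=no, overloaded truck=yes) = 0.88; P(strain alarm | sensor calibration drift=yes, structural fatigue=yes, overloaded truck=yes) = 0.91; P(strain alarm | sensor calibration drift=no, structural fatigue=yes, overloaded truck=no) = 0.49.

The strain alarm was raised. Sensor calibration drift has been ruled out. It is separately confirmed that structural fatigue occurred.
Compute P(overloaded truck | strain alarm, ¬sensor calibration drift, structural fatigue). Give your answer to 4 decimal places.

P(overloaded truck | strain alarm, ¬sensor calibration drift, structural fatigue) ≈ 0.3645

Numerator (weight on configurations with overloaded truck): 0.76·0.27 = 0.205200
Denominator P(strain alarm | ¬sensor calibration drift, structural fatigue): 0.49·0.73 + 0.76·0.27 = 0.562900
Posterior = 0.205200 / 0.562900 ≈ 0.3645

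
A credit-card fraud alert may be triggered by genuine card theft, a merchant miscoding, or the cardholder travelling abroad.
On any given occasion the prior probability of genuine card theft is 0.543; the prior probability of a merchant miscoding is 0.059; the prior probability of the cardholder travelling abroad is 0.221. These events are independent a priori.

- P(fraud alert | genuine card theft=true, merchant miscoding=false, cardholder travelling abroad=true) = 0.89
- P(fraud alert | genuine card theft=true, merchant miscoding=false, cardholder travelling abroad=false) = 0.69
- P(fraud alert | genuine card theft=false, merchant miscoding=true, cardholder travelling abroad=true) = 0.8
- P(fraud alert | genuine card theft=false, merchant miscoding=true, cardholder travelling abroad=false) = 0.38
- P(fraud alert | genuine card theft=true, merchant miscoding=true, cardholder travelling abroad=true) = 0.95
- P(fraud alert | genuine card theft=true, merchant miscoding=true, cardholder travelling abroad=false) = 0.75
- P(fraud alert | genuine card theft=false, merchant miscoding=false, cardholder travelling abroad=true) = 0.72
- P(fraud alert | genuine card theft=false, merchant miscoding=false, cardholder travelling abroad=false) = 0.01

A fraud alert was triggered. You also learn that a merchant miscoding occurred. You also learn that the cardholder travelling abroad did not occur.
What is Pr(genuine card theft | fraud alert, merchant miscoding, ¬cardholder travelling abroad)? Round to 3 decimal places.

Pr(genuine card theft | fraud alert, merchant miscoding, ¬cardholder travelling abroad) ≈ 0.701

For the numerator, keep only genuine card theft=true terms: 0.75*0.543 = 0.407250
Normalizer over all consistent configurations: 0.38*0.457 + 0.75*0.543 = 0.580910
Posterior = 0.407250 / 0.580910 ≈ 0.701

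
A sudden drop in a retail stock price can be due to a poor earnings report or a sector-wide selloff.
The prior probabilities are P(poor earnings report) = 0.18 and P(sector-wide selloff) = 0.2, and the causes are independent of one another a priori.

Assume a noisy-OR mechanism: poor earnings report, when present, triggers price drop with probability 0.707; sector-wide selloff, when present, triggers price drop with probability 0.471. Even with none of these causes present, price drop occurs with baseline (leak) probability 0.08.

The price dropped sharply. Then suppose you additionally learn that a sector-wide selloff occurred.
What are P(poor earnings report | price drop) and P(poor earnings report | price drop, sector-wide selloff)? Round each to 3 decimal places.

Under noisy-OR, P(price drop | causes) = 1 − (1−0.08)·∏(1−qᵢ) over the active causes.
Numerator (weight on configurations with poor earnings report): 0.105183 + 0.030867 = 0.136050
Denominator P(price drop): 0.08*0.82*0.8 + 0.51332*0.82*0.2 + 0.73044*0.18*0.8 + 0.857403*0.18*0.2 = 0.272714
Posterior = 0.136050 / 0.272714 ≈ 0.499

Now condition on the additional information:
P(price drop | sector-wide selloff) = 0.51332·0.82 + 0.857403·0.18 = 0.420922 + 0.154333 = 0.575255
Restricting to configurations with poor earnings report present: 0.857403·0.18 = 0.154333.
So P(poor earnings report | price drop, sector-wide selloff) = 0.154333/0.575255 ≈ 0.268.
— sector-wide selloff explains away the evidence for poor earnings report.

P(poor earnings report | price drop) ≈ 0.499; P(poor earnings report | price drop, sector-wide selloff) ≈ 0.268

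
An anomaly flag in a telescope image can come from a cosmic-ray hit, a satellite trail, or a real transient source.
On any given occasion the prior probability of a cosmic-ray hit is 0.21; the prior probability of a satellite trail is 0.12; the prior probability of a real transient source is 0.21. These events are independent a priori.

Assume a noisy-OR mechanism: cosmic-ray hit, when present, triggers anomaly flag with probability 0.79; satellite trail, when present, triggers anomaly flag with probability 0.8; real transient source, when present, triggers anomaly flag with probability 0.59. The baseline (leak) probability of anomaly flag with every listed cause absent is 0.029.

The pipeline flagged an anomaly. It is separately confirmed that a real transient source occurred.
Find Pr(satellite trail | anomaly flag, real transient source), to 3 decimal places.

Pr(satellite trail | anomaly flag, real transient source) ≈ 0.160

Under noisy-OR, P(anomaly flag | causes) = 1 − (1−0.029)·∏(1−qᵢ) over the active causes.
P(anomaly flag | real transient source) = 0.60189*0.79*0.88 + 0.920378*0.79*0.12 + 0.916397*0.21*0.88 + 0.983279*0.21*0.12 = 0.418434 + 0.087252 + 0.169350 + 0.024779 = 0.699815
Of this, 0.112031 comes from 0.087252 + 0.024779 (the satellite trail=true cases).
P(satellite trail | anomaly flag, real transient source) = 0.112031 / 0.699815 ≈ 0.160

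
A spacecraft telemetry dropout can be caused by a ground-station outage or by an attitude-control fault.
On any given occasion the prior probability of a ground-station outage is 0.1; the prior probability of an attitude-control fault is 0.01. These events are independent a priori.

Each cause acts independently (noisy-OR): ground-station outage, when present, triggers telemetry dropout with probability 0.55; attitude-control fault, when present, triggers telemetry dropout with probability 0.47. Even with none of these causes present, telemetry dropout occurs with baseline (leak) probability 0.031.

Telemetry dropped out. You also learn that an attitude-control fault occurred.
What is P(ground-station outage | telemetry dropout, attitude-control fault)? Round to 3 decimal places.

Under noisy-OR, P(telemetry dropout | causes) = 1 − (1−0.031)·∏(1−qᵢ) over the active causes.
P(telemetry dropout | attitude-control fault) = 0.48643*0.9 + 0.768894*0.1 = 0.437787 + 0.076889 = 0.514676
The ground-station outage-present share is 0.768894*0.1 = 0.076889.
P(ground-station outage | telemetry dropout, attitude-control fault) = 0.076889 / 0.514676 ≈ 0.149

P(ground-station outage | telemetry dropout, attitude-control fault) ≈ 0.149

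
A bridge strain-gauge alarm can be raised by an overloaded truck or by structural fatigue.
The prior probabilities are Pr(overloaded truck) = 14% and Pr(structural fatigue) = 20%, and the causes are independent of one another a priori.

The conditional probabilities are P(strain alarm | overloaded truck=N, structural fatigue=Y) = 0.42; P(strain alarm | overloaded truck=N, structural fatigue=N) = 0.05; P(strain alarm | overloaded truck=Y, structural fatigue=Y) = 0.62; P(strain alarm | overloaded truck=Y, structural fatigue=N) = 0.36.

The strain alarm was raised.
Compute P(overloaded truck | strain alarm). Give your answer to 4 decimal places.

P(overloaded truck | strain alarm) ≈ 0.3510

P(strain alarm) = 0.05·0.86·0.8 + 0.42·0.86·0.2 + 0.36·0.14·0.8 + 0.62·0.14·0.2 = 0.034400 + 0.072240 + 0.040320 + 0.017360 = 0.164320
The overloaded truck-present share is 0.040320 + 0.017360 = 0.057680.
P(overloaded truck | strain alarm) = 0.057680 / 0.164320 ≈ 0.3510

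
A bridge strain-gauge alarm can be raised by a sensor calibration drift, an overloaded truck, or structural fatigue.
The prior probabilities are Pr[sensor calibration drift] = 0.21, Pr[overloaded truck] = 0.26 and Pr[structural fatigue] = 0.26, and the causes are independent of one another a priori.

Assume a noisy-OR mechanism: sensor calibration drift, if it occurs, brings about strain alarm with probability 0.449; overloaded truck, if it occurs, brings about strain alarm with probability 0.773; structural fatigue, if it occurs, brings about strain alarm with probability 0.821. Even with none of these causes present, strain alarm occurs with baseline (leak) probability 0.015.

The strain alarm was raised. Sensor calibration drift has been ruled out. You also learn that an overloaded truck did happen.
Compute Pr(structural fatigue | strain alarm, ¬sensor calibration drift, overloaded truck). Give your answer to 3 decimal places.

Under noisy-OR, P(strain alarm | causes) = 1 − (1−0.015)·∏(1−qᵢ) over the active causes.
By total probability over both values of structural fatigue:
  P(strain alarm | ¬sensor calibration drift, overloaded truck) = 0.776405·0.74 + 0.959976·0.26
        = 0.574540 + 0.249594 = 0.824134
Configurations with structural fatigue contribute 0.249594, so
  P(structural fatigue | strain alarm, ¬sensor calibration drift, overloaded truck) = 0.249594 / 0.824134 ≈ 0.303

Pr(structural fatigue | strain alarm, ¬sensor calibration drift, overloaded truck) ≈ 0.303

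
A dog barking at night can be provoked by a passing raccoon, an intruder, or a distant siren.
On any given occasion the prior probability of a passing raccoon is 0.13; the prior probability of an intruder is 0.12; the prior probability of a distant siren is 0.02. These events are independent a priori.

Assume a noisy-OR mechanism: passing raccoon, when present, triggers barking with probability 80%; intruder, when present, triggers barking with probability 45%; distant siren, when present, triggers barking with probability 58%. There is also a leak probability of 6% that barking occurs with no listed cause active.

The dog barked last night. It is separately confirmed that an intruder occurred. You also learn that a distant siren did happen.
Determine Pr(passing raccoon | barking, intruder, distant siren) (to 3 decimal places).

Pr(passing raccoon | barking, intruder, distant siren) ≈ 0.154

Under noisy-OR, P(barking | causes) = 1 − (1−0.06)·∏(1−qᵢ) over the active causes.
P(barking | intruder, distant siren) = 0.78286·0.87 + 0.956572·0.13 = 0.681088 + 0.124354 = 0.805442
Of this, 0.124354 comes from 0.956572·0.13 (the passing raccoon=true cases).
Hence the posterior is 0.124354/0.805442 ≈ 0.154.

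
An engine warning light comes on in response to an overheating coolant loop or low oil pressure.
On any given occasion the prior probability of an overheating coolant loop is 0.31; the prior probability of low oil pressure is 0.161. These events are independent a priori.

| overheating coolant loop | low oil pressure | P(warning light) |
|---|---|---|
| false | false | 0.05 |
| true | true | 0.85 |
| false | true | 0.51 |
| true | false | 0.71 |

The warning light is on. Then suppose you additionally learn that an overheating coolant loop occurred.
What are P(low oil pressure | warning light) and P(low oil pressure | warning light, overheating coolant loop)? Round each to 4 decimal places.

P(low oil pressure | warning light) ≈ 0.3169; P(low oil pressure | warning light, overheating coolant loop) ≈ 0.1868

By total probability over the 4 (overheating coolant loop, low oil pressure) configurations:
  P(warning light) = 0.05×0.69×0.839 + 0.51×0.69×0.161 + 0.71×0.31×0.839 + 0.85×0.31×0.161
        = 0.028945 + 0.056656 + 0.184664 + 0.042424 = 0.312689
Keeping only the low oil pressure-present terms gives 0.099080, so
  P(low oil pressure | warning light) = 0.099080 / 0.312689 ≈ 0.3169

With the extra evidence:
P(warning light | overheating coolant loop) = 0.71*0.839 + 0.85*0.161 = 0.595690 + 0.136850 = 0.732540
Restricting to configurations with low oil pressure present: 0.85*0.161 = 0.136850.
P(low oil pressure | warning light, overheating coolant loop) = 0.136850 / 0.732540 ≈ 0.1868
The drop from 0.3169 to 0.1868 is the explaining-away (discounting) effect.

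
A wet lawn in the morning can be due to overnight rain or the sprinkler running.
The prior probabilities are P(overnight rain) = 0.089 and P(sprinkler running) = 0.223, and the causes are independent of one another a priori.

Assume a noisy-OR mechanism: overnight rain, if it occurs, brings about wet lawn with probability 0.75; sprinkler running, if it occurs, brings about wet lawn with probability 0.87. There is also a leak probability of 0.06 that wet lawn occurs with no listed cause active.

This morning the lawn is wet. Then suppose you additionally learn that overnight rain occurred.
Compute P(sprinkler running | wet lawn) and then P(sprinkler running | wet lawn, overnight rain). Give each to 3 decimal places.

P(sprinkler running | wet lawn) ≈ 0.674; P(sprinkler running | wet lawn, overnight rain) ≈ 0.267

Under noisy-OR, P(wet lawn | causes) = 1 − (1−0.06)·∏(1−qᵢ) over the active causes.
P(wet lawn) = 0.06×0.911×0.777 + 0.8778×0.911×0.223 + 0.765×0.089×0.777 + 0.96945×0.089×0.223 = 0.042471 + 0.178328 + 0.052902 + 0.019241 = 0.292942
Restricting to configurations with sprinkler running present: 0.178328 + 0.019241 = 0.197569.
So P(sprinkler running | wet lawn) = 0.197569/0.292942 ≈ 0.674.

With the extra evidence:
P(wet lawn | overnight rain) = 0.765×0.777 + 0.96945×0.223 = 0.594405 + 0.216187 = 0.810592
The sprinkler running-present share is 0.96945×0.223 = 0.216187.
Hence the posterior is 0.216187/0.810592 ≈ 0.267.
This is intercausal reasoning (explaining away): once overnight rain accounts for the wet lawn, sprinkler running becomes less likely.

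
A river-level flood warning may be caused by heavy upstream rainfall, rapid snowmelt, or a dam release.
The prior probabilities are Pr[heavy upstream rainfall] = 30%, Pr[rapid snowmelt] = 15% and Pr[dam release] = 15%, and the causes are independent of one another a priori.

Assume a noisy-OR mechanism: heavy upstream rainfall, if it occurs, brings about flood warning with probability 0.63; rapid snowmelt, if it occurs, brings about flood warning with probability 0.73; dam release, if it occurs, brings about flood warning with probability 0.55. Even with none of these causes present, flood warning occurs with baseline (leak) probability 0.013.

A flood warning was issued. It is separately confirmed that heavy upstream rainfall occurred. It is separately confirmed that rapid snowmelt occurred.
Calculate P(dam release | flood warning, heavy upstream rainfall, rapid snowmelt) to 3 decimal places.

Under noisy-OR, P(flood warning | causes) = 1 − (1−0.013)·∏(1−qᵢ) over the active causes.
Numerator (weight on configurations with dam release): 0.955629*0.15 = 0.143344
The normalizing constant is 0.901399*0.85 + 0.955629*0.15 = 0.909533
P(dam release | flood warning, heavy upstream rainfall, rapid snowmelt) = 0.143344/0.909533 ≈ 0.158

P(dam release | flood warning, heavy upstream rainfall, rapid snowmelt) ≈ 0.158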